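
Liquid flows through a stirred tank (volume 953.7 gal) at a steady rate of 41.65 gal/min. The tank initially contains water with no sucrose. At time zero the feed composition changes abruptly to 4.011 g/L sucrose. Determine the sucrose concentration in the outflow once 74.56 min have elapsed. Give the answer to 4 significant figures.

3.856 g/L

Accumulation = in − out for the solute gives V dC/dt = Q(C_in − C).
Rewrite as dC/dt + C/τ = C_in/τ, τ = V/Q = 22.8980 min.
This is linear first-order; C(t) = C_in + (C₀ − C_in) e^(−t/τ).
C(74.56) = 4.011 + (0 − 4.011)·e^(−74.56/22.8980) = 4.011 + (-4.01100)·0.0385351 = 3.85644 g/L.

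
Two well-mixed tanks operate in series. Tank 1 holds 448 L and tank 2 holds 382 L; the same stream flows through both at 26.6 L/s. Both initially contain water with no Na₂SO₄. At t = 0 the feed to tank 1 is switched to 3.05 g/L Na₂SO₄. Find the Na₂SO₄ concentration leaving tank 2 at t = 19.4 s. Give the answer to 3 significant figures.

1.08 g/L

Species balance on tank i: dCᵢ/dt = (Cᵢ₋₁ − Cᵢ)/τᵢ with τᵢ = Vᵢ/Q.
τ₁ = 448/26.6 = 16.842 s; τ₂ = 382/26.6 = 14.361 s.
Solving the cascade with C₁(0)=C₂(0)=0 gives C₂(t) = C_in[1 − (τ₁ e^(−t/τ₁) − τ₂ e^(−t/τ₂))/(τ₁ − τ₂)].
At t = 19.4: e^(−t/τ₁) = 0.31604, e^(−t/τ₂) = 0.25901.
C₂ = 3.05·[1 − (16.842·0.31604 − 14.361·0.25901)/(2.4812)] = 3.05·0.35385 = 1.0792 g/L.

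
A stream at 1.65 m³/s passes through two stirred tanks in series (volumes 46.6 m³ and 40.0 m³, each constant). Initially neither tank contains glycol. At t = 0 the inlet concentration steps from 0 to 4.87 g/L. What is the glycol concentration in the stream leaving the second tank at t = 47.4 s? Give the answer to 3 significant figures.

Species balance on tank i: dCᵢ/dt = (Cᵢ₋₁ − Cᵢ)/τᵢ with τᵢ = Vᵢ/Q.
τ₁ = 46.6/1.65 = 28.242 s; τ₂ = 40.0/1.65 = 24.242 s.
Solving the cascade with C₁(0)=C₂(0)=0 gives C₂(t) = C_in[1 − (τ₁ e^(−t/τ₁) − τ₂ e^(−t/τ₂))/(τ₁ − τ₂)].
At t = 47.4: e^(−t/τ₁) = 0.18669, e^(−t/τ₂) = 0.14153.
C₂ = 4.87·[1 − (28.242·0.18669 − 24.242·0.14153)/(4.0000)] = 4.87·0.53963 = 2.6280 g/L.

2.63 g/L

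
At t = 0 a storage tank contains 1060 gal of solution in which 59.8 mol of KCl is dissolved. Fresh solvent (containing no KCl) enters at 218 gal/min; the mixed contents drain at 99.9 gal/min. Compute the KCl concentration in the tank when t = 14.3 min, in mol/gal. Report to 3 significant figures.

0.00972 mol/gal

Total volume: dV/dt = Q_in − Q_out = 118.10 gal/min, so V(t) = 1060 + 118.10 t and V(14.3) = 2748.8 gal.
No KCl enters, so dm/dt = −Q_out · (m/V).
Separate: dm/m = −Q_out dt/V(t) ⇒ ln(m/m₀) = −(Q_out/(Q_in−Q_out)) ln(V/V₀).
m = m₀ (V₀/V)^(Q_out/(Q_in−Q_out)) = 59.8 × (1060/2748.8)^(0.84589) = 26.708 mol.
C = m/V = 26.708/2748.8 = 0.0097160 mol/gal.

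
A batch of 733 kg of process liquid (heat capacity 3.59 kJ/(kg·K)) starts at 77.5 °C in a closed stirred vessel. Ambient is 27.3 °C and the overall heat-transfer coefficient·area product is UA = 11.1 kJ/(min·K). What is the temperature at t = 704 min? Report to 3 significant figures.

29.9 °C

Lumped-capacitance energy balance: M c_p dT/dt = UA(T_amb − T).
dT/dt = (T_ss − T)/τ with T_ss = T_amb = 27.300 °C, τ = M c_p/UA = 733·3.59/11.1 = 237.07 min.
Solution: T(t) = T_ss + (T₀ − T_ss) e^(−t/τ).
T(704) = 27.300 + (50.200)·0.051324 = 29.876 °C.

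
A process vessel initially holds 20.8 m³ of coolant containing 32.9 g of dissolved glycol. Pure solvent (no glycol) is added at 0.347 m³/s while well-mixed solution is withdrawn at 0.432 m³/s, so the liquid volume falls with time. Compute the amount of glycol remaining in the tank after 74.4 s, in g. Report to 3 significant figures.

Let m(t) be the amount of glycol. Volume: V(t) = V₀ + (Q_in − Q_out) t = 20.8 − 0.085000 t; V(74.4) = 14.476 m³.
Species balance (pure solvent in): dm/dt = −Q_out · m/V(t).
dm/m = −Q_out dt/(V₀ − 0.085000 t); integrating gives ln(m/m₀) = −(Q_out/(Q_in−Q_out)) ln(V/V₀).
m = m₀ (V₀/V)^(Q_out/(Q_in−Q_out)) = 32.9 × (20.8/14.476)^(-5.0824) = 5.2138 g.

5.21 g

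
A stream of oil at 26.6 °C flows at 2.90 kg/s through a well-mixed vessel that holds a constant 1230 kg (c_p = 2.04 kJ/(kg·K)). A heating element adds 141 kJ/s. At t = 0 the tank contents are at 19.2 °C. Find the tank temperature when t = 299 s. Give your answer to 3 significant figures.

Energy balance: M c_p dT/dt = ṁ c_p (T_in − T) + 141.
τ = M/ṁ = 424.14 s; T_ss = T_in + Q̇/(ṁ c_p) = 26.6 + 141/(2.90·2.04) = 50.434 °C.
This is linear first-order; T(t) = T_ss + (T₀ − T_ss) e^(−t/τ).
T(299) = 50.434 + (-31.234)·e^(−299/424.14) = 50.434 + (-31.234)·0.49413 = 35.000 °C.

35.0 °C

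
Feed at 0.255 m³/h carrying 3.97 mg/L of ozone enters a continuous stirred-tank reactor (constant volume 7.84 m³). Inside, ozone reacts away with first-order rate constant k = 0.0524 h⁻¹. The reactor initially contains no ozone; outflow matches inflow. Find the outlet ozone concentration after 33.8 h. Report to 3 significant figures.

1.43 mg/L

Species balance: V dC/dt = Q C_in − Q C − k V C.
This is linear with rate a = Q/V + k = 0.084926 h⁻¹.
C_ss = Q C_in/(Q + kV) = 1.5205 mg/L; C(t) = C_ss + (C₀ − C_ss) e^(−a t).
C(33.8) = 1.5205 + (-1.5205)·e^(−0.084926·33.8) = 1.5205 + (-1.5205)·0.056672 = 1.4343 mg/L.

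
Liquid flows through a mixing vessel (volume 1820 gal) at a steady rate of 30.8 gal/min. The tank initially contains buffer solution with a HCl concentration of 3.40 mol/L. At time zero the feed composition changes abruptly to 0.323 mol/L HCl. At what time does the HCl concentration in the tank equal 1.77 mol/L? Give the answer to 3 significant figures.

44.6 min

Species balance: V dC/dt = Q(C_in − C) ⇒ τ = V/Q = 59.091 min.
C(t) = C_in + (C₀ − C_in) e^(−t/τ). Set C = 1.77 and solve for t:
e^(−t/τ) = (C − C_in)/(C₀ − C_in) = (1.77 − 0.323)/(3.40 − 0.323) = 0.47026
t = −τ ln(…) = 59.091 × 0.75446 = 44.582 min.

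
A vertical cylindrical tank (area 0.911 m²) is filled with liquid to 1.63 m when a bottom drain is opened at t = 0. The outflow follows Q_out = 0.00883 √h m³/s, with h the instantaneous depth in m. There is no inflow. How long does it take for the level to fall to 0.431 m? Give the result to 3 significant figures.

With no inflow, A dh/dt = −0.00883 √h.
This is separable: 2 d(√h)/dt = −0.00883/A, so √h = √h₀ − (0.00883/(2A)) t.
t = 2A(√h₀ − √h)/0.00883 = 2·0.911·(√1.63 − √0.431)/0.00883
  = 1.8220 × (1.2767 − 0.65651) / 0.00883 = 127.98 s.

128 s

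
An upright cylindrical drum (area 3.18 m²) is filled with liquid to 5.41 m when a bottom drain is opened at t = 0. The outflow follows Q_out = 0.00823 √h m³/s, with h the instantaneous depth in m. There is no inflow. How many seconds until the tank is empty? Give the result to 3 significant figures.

A dh/dt = −Q_out = −0.00823 √h.
Separate and integrate: 2(√h − √h₀) = −(0.00823/A) t.
Tank is empty when √h = 0: t_empty = 2A√h₀/0.00823.
t_empty = 2·3.18·√5.41/0.00823 = 6.3600·2.3259/0.00823 = 1797.4 s.

1800 s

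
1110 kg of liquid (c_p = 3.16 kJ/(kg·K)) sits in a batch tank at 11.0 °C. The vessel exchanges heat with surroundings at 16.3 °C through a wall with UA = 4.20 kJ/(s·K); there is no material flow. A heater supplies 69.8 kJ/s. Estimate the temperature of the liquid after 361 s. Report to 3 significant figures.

Heat balance on the well-mixed liquid: M c_p dT/dt = −UA(T − T_amb) + Q̇.
dT/dt = (T_ss − T)/τ with T_ss = T_amb + Q̇/UA = 16.3 + 69.8/4.20 = 32.919 °C, τ = M c_p/UA = 1110·3.16/4.20 = 835.14 s.
T approaches T_ss exponentially: T(t) = T_ss + (T₀ − T_ss) e^(−t/τ).
T(361) = 32.919 + (-21.919)·0.64904 = 18.693 °C.

18.7 °C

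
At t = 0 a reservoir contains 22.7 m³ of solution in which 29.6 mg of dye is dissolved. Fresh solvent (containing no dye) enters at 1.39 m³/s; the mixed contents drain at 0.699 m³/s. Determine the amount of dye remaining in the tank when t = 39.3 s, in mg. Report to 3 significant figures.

Total volume: dV/dt = Q_in − Q_out = 0.69100 m³/s, so V(t) = 22.7 + 0.69100 t and V(39.3) = 49.856 m³.
Species balance (pure solvent in): dm/dt = −Q_out · m/V(t).
dm/m = −Q_out dt/(V₀ + 0.69100 t); integrating gives ln(m/m₀) = −(Q_out/(Q_in−Q_out)) ln(V/V₀).
m = m₀ (V₀/V)^(Q_out/(Q_in−Q_out)) = 29.6 × (22.7/49.856)^(1.0116) = 13.355 mg.

13.4 mg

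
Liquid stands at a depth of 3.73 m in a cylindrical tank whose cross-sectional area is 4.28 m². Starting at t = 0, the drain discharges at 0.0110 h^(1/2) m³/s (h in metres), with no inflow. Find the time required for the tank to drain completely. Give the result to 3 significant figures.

1500 s

Accumulation of liquid (constant cross-section A): A dh/dt = −0.0110 √h.
∫ h^(−1/2) dh = −(0.0110/A) ∫ dt, giving 2√h = 2√h₀ − (0.0110/A) t.
Set h = 0: 2√h₀ = (0.0110/A) t_empty ⇒ t_empty = 2A√h₀/0.0110.
t_empty = 2·4.28·√3.73/0.0110 = 8.5600·1.9313/0.0110 = 1502.9 s.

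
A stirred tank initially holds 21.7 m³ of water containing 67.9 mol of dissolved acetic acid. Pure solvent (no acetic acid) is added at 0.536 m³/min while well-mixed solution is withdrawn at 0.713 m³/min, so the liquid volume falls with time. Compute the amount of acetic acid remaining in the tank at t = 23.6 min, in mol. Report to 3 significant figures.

28.7 mol

Total volume: dV/dt = Q_in − Q_out = -0.17700 m³/min, so V(t) = 21.7 − 0.17700 t and V(23.6) = 17.523 m³.
Species balance (pure solvent in): dm/dt = −Q_out · m/V(t).
Separate: dm/m = −Q_out dt/V(t) ⇒ ln(m/m₀) = −(Q_out/(Q_in−Q_out)) ln(V/V₀).
m = m₀ (V₀/V)^(Q_out/(Q_in−Q_out)) = 67.9 × (21.7/17.523)^(-4.0282) = 28.696 mol.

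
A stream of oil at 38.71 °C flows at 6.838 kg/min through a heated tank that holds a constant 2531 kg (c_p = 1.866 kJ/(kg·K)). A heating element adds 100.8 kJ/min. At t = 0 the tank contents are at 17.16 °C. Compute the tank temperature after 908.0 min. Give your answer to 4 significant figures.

44.08 °C

Unsteady energy balance on the tank contents: M c_p dT/dt = ṁ c_p (T_in − T) + 100.8.
Rearrange: dT/dt = (T_ss − T)/τ with τ = M/ṁ = 370.137 min and T_ss = T_in + Q̇/(ṁ c_p) = 46.6099 °C.
Integrating: T(t) = T_ss + (T₀ − T_ss) e^(−t/τ).
T(908.0) = 46.6099 + (-29.4499)·e^(−908.0/370.137) = 46.6099 + (-29.4499)·0.0860228 = 44.0765 °C.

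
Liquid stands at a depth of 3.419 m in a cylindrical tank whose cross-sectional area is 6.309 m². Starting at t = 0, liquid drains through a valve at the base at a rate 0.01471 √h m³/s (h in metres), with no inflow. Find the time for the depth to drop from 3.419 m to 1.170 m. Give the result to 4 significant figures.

658.3 s

A dh/dt = −Q_out = −0.01471 √h.
Separate and integrate: 2(√h − √h₀) = −(0.01471/A) t.
t = 2A(√h₀ − √h)/0.01471 = 2·6.309·(√3.419 − √1.170)/0.01471
  = 12.6180 × (1.84905 − 1.08167) / 0.01471 = 658.253 s.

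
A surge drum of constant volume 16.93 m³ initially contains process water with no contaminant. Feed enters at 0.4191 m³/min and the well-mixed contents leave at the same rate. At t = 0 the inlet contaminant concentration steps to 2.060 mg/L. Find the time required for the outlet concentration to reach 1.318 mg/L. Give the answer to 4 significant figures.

Accumulation = in − out for the solute gives V dC/dt = Q(C_in − C), so τ = V/Q = 40.3961 min.
C(t) = C_in + (C₀ − C_in) e^(−t/τ). Set C = 1.318 and solve for t:
e^(−t/τ) = (C − C_in)/(C₀ − C_in) = (1.318 − 2.060)/(0 − 2.060) = 0.360194
t = −τ ln(…) = 40.3961 × 1.02111 = 41.2489 min.

41.25 min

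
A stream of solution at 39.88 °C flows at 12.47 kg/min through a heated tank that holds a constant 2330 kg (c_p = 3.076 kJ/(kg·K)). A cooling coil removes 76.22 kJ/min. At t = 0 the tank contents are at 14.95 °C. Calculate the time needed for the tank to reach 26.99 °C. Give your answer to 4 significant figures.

M c_p dT/dt = ṁ c_p (T_in − T) − Q̇.
τ = M/ṁ = 186.848 min; T_ss = T_in − Q̇/(ṁ c_p) = 37.8929 °C.
T(t) = T_ss + (T₀ − T_ss) e^(−t/τ). Set T = 26.99:
e^(−t/τ) = (26.99 − 37.8929)/(14.95 − 37.8929) = 0.475219
t = −186.848 · ln(0.475219) = 139.011 min.

139.0 min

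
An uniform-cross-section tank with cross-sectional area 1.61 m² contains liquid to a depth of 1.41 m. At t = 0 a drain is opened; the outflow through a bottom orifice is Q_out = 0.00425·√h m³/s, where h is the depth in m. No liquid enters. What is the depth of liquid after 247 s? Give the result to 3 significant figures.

With no inflow, A dh/dt = −0.00425 √h.
This is separable: 2 d(√h)/dt = −0.00425/A, so √h = √h₀ − (0.00425/(2A)) t.
√h = √1.41 − 0.00425·247/(2·1.61) = 1.1874 − 0.32601 = 0.86142.
h = 0.86142² = 0.74205 m.

0.742 m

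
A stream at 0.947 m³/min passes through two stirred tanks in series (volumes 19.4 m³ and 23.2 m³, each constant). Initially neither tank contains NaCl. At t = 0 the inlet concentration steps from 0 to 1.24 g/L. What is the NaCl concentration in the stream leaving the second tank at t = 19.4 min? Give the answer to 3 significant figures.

0.266 g/L

Time constants: τᵢ = Vᵢ/Q for each well-mixed tank.
τ₁ = 19.4/0.947 = 20.486 min; τ₂ = 23.2/0.947 = 24.498 min.
Solving the cascade with C₁(0)=C₂(0)=0 gives C₂(t) = C_in[1 − (τ₁ e^(−t/τ₁) − τ₂ e^(−t/τ₂))/(τ₁ − τ₂)].
At t = 19.4: e^(−t/τ₁) = 0.38790, e^(−t/τ₂) = 0.45299.
C₂ = 1.24·[1 − (20.486·0.38790 − 24.498·0.45299)/(-4.0127)] = 1.24·0.21473 = 0.26627 g/L.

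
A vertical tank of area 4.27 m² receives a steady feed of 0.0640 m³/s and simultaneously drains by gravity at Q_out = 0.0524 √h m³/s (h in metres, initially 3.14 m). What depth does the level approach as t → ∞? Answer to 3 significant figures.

1.49 m

Unsteady balance on liquid volume: A dh/dt = Q_in − 0.0524 √h. At steady state dh/dt = 0:
Q_in = 0.0524 √h_ss ⇒ √h_ss = 0.0640/0.0524 = 1.2214.
h_ss = 1.2214² = 1.4918 m. (Since h₀ = 3.14 m > h_ss, the level will fall toward this value.)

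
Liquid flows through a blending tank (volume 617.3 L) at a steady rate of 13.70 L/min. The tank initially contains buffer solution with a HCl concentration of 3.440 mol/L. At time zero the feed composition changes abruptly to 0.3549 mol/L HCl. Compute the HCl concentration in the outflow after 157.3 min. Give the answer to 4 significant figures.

Transient balance on the dissolved component: V dC/dt = Q(C_in − C).
Rewrite as dC/dt + C/τ = C_in/τ, τ = V/Q = 45.0584 min.
Integrating: C(t) = C_in + (C₀ − C_in) e^(−t/τ).
C(157.3) = 0.3549 + (3.440 − 0.3549)·e^(−157.3/45.0584) = 0.3549 + (3.08510)·0.0304696 = 0.448902 mol/L.

0.4489 mol/L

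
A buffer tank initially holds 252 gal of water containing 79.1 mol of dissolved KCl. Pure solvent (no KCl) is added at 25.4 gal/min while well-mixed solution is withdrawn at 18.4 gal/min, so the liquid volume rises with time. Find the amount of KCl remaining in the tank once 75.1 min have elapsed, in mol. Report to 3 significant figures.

Let m(t) be the amount of KCl. Volume: V(t) = V₀ + (Q_in − Q_out) t = 252 + 7.0000 t; V(75.1) = 777.70 gal.
Solute balance: dm/dt = 0 − Q_out C = −Q_out m/V(t).
dm/m = −Q_out dt/(V₀ + 7.0000 t); integrating gives ln(m/m₀) = −(Q_out/(Q_in−Q_out)) ln(V/V₀).
m = m₀ (V₀/V)^(Q_out/(Q_in−Q_out)) = 79.1 × (252/777.70)^(2.6286) = 4.0900 mol.

4.09 mol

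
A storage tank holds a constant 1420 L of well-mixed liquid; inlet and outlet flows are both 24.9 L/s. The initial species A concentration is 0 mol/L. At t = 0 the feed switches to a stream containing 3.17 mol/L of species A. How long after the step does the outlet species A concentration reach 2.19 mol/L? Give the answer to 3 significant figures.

66.9 s

Species balance: V dC/dt = Q(C_in − C) ⇒ τ = V/Q = 57.028 s.
C(t) = C_in + (C₀ − C_in) e^(−t/τ). Set C = 2.19 and solve for t:
e^(−t/τ) = (C − C_in)/(C₀ − C_in) = (2.19 − 3.17)/(0 − 3.17) = 0.30915
t = −τ ln(…) = 57.028 × 1.1739 = 66.947 s.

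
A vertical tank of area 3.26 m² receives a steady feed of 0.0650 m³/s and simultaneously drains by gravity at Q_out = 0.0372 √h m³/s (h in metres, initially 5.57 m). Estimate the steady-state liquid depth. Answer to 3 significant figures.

3.05 m

Mass balance (ρ constant): A dh/dt = Q_in − 0.0372 √h. At steady state dh/dt = 0:
Q_in = 0.0372 √h_ss ⇒ √h_ss = 0.0650/0.0372 = 1.7473.
h_ss = 1.7473² = 3.0531 m. (Since h₀ = 5.57 m > h_ss, the level will fall toward this value.)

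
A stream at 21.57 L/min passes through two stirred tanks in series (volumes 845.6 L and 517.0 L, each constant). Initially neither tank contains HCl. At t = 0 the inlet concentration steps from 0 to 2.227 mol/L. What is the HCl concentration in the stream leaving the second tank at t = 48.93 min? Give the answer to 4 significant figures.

Each tank obeys Vᵢ dCᵢ/dt = Q(Cᵢ₋₁ − Cᵢ), so τᵢ = Vᵢ/Q.
τ₁ = 845.6/21.57 = 39.2026 min; τ₂ = 517.0/21.57 = 23.9685 min.
Solving the cascade with C₁(0)=C₂(0)=0 gives C₂(t) = C_in[1 − (τ₁ e^(−t/τ₁) − τ₂ e^(−t/τ₂))/(τ₁ − τ₂)].
At t = 48.93: e^(−t/τ₁) = 0.287041, e^(−t/τ₂) = 0.129843.
C₂ = 2.227·[1 − (39.2026·0.287041 − 23.9685·0.129843)/(15.2341)] = 2.227·0.465633 = 1.03697 mol/L.

1.037 mol/L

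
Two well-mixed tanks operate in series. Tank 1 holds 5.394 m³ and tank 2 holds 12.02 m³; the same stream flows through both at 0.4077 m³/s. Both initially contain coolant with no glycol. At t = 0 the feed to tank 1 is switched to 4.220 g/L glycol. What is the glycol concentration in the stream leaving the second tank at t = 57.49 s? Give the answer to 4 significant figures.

3.175 g/L

Species balance on tank i: dCᵢ/dt = (Cᵢ₋₁ − Cᵢ)/τᵢ with τᵢ = Vᵢ/Q.
τ₁ = 5.394/0.4077 = 13.2303 s; τ₂ = 12.02/0.4077 = 29.4825 s.
Solving the cascade with C₁(0)=C₂(0)=0 gives C₂(t) = C_in[1 − (τ₁ e^(−t/τ₁) − τ₂ e^(−t/τ₂))/(τ₁ − τ₂)].
At t = 57.49: e^(−t/τ₁) = 0.0129673, e^(−t/τ₂) = 0.142278.
C₂ = 4.220·[1 − (13.2303·0.0129673 − 29.4825·0.142278)/(-16.2521)] = 4.220·0.752455 = 3.17536 g/L.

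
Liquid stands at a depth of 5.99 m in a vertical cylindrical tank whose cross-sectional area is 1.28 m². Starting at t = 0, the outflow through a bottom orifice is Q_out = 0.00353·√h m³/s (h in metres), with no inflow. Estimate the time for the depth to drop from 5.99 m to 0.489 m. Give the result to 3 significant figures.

With no inflow, A dh/dt = −0.00353 √h.
Separate and integrate: 2(√h − √h₀) = −(0.00353/A) t.
t = 2A(√h₀ − √h)/0.00353 = 2·1.28·(√5.99 − √0.489)/0.00353
  = 2.5600 × (2.4474 − 0.69929) / 0.00353 = 1267.8 s.

1270 s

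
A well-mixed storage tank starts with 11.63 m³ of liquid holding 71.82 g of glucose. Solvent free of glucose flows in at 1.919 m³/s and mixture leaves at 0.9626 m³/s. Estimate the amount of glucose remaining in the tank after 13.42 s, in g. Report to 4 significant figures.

33.98 g

Let m(t) be the amount of glucose. Volume: V(t) = V₀ + (Q_in − Q_out) t = 11.63 + 0.956400 t; V(13.42) = 24.4649 m³.
Solute balance: dm/dt = 0 − Q_out C = −Q_out m/V(t).
Separate: dm/m = −Q_out dt/V(t) ⇒ ln(m/m₀) = −(Q_out/(Q_in−Q_out)) ln(V/V₀).
m = m₀ (V₀/V)^(Q_out/(Q_in−Q_out)) = 71.82 × (11.63/24.4649)^(1.00648) = 33.9773 g.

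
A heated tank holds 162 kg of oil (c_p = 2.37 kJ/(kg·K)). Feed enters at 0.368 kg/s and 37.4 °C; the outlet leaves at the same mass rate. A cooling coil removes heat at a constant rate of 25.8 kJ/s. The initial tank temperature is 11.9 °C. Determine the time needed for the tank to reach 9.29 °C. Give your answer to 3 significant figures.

449 s

Unsteady energy balance on the tank contents: M c_p dT/dt = ṁ c_p (T_in − T) − 25.8.
τ = M/ṁ = 440.22 s; T_ss = T_in − Q̇/(ṁ c_p) = 7.8183 °C.
T(t) = T_ss + (T₀ − T_ss) e^(−t/τ). Set T = 9.29:
e^(−t/τ) = (9.29 − 7.8183)/(11.9 − 7.8183) = 0.36056
t = −440.22 · ln(0.36056) = 449.06 s.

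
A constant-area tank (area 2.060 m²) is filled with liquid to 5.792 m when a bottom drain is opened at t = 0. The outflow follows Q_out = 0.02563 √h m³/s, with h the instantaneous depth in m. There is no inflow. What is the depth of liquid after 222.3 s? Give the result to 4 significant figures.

1.048 m

A dh/dt = −Q_out = −0.02563 √h.
∫ h^(−1/2) dh = −(0.02563/A) ∫ dt, giving 2√h = 2√h₀ − (0.02563/A) t.
√h = √5.792 − 0.02563·222.3/(2·2.060) = 2.40666 − 1.38290 = 1.02376.
h = 1.02376² = 1.04808 m.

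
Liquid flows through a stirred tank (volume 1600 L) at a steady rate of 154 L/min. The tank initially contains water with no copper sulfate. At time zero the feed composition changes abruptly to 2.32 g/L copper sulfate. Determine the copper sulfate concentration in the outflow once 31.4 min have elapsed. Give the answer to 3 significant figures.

Unsteady species balance (constant V, well mixed): V dC/dt = Q(C_in − C).
So dC/dt = (C_in − C)/τ with τ = V/Q = 1600/154 = 10.390 min.
This is linear first-order; C(t) = C_in + (C₀ − C_in) e^(−t/τ).
C(31.4) = 2.32 + (0 − 2.32)·e^(−31.4/10.390) = 2.32 + (-2.3200)·0.048692 = 2.2070 g/L.

2.21 g/L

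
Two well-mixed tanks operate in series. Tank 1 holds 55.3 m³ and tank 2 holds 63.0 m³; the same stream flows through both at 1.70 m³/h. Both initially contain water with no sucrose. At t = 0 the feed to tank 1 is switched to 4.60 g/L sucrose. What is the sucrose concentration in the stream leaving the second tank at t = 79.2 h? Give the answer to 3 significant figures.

3.05 g/L

Species balance on tank i: dCᵢ/dt = (Cᵢ₋₁ − Cᵢ)/τᵢ with τᵢ = Vᵢ/Q.
τ₁ = 55.3/1.70 = 32.529 h; τ₂ = 63.0/1.70 = 37.059 h.
Tank 1: C₁ = C_in(1 − e^(−t/τ₁)). Tank 2 (τ₁ ≠ τ₂): C₂ = C_in[1 − (τ₁ e^(−t/τ₁) − τ₂ e^(−t/τ₂))/(τ₁ − τ₂)].
At t = 79.2: e^(−t/τ₁) = 0.087622, e^(−t/τ₂) = 0.11799.
C₂ = 4.60·[1 − (32.529·0.087622 − 37.059·0.11799)/(-4.5294)] = 4.60·0.66390 = 3.0540 g/L.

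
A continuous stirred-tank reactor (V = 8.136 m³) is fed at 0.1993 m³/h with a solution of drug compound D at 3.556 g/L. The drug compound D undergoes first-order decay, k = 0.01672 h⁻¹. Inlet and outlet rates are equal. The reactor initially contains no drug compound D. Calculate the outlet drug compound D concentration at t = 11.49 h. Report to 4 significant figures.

0.7972 g/L

Accumulation = in − out − consumed: V dC/dt = Q C_in − Q C − k V C.
This is linear with rate a = Q/V + k = 0.0412161 h⁻¹.
C_ss = Q C_in/(Q + kV) = 2.11345 g/L; C(t) = C_ss + (C₀ − C_ss) e^(−a t).
C(11.49) = 2.11345 + (-2.11345)·e^(−0.0412161·11.49) = 2.11345 + (-2.11345)·0.622773 = 0.797249 g/L.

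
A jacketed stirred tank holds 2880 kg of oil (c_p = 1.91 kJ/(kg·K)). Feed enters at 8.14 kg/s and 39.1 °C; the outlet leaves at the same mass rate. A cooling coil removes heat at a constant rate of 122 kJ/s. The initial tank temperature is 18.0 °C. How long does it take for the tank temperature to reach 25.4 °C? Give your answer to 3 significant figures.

289 s

Unsteady energy balance on the tank contents: M c_p dT/dt = ṁ c_p (T_in − T) − 122.
τ = M/ṁ = 353.81 s; T_ss = T_in − Q̇/(ṁ c_p) = 31.253 °C.
T(t) = T_ss + (T₀ − T_ss) e^(−t/τ). Set T = 25.4:
e^(−t/τ) = (25.4 − 31.253)/(18.0 − 31.253) = 0.44164
t = −353.81 · ln(0.44164) = 289.16 s.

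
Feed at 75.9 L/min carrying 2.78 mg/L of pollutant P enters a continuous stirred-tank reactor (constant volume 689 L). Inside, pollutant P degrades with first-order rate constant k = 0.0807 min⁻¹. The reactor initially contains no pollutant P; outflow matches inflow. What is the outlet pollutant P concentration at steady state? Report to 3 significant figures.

V dC/dt = Q(C_in − C) − k V C.
At steady state: 0 = Q C_in − (Q + kV) C_ss, so C_ss = Q C_in/(Q + kV).
C_ss = 75.9·2.78/(75.9 + 0.0807·689) = 211.00/131.50 = 1.6045 mg/L.

1.60 mg/L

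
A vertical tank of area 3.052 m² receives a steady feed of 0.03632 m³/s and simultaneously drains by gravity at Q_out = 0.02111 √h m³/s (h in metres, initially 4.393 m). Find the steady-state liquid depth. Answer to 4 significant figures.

2.960 m

Mass balance (ρ constant): A dh/dt = Q_in − 0.02111 √h. At steady state dh/dt = 0:
Q_in = 0.02111 √h_ss ⇒ √h_ss = 0.03632/0.02111 = 1.72051.
h_ss = 1.72051² = 2.96016 m. (Since h₀ = 4.393 m > h_ss, the level will fall toward this value.)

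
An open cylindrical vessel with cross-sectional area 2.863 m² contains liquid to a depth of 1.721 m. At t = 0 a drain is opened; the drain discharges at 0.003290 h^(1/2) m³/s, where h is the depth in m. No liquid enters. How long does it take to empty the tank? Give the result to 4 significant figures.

Volume balance on the tank: A dh/dt = −0.003290 √h.
Separate and integrate: 2(√h − √h₀) = −(0.003290/A) t.
Tank is empty when √h = 0: t_empty = 2A√h₀/0.003290.
t_empty = 2·2.863·√1.721/0.003290 = 5.72600·1.31187/0.003290 = 2283.21 s.

2283 s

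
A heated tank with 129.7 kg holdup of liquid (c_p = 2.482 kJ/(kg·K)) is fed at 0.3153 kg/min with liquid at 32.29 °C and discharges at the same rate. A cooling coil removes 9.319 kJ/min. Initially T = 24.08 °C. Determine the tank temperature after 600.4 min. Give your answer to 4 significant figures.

M c_p dT/dt = ṁ c_p (T_in − T) − Q̇.
τ = M/ṁ = 411.354 min; T_ss = T_in − Q̇/(ṁ c_p) = 32.29 − 9.319/(0.3153·2.482) = 20.3819 °C.
Integrating: T(t) = T_ss + (T₀ − T_ss) e^(−t/τ).
T(600.4) = 20.3819 + (3.69813)·e^(−600.4/411.354) = 20.3819 + (3.69813)·0.232336 = 21.2411 °C.

21.24 °C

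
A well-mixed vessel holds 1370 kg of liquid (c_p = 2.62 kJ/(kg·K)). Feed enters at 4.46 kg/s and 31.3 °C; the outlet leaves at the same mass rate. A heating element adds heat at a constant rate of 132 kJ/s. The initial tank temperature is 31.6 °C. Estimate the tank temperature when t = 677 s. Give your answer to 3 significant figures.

M c_p dT/dt = ṁ c_p (T_in − T) + Q̇.
Rearrange: dT/dt = (T_ss − T)/τ with τ = M/ṁ = 307.17 s and T_ss = T_in + Q̇/(ṁ c_p) = 42.596 °C.
Integrating: T(t) = T_ss + (T₀ − T_ss) e^(−t/τ).
T(677) = 42.596 + (-10.996)·e^(−677/307.17) = 42.596 + (-10.996)·0.11037 = 41.383 °C.

41.4 °C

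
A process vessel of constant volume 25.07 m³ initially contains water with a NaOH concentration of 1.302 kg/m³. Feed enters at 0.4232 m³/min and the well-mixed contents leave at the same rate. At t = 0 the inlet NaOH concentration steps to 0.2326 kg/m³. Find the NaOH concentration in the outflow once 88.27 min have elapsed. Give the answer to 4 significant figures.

0.4736 kg/m³

Species balance on the tank: V dC/dt = Q(C_in − C).
So dC/dt = (C_in − C)/τ with τ = V/Q = 25.07/0.4232 = 59.2391 min.
This is linear first-order; C(t) = C_in + (C₀ − C_in) e^(−t/τ).
C(88.27) = 0.2326 + (1.302 − 0.2326)·e^(−88.27/59.2391) = 0.2326 + (1.06940)·0.225359 = 0.473598 kg/m³.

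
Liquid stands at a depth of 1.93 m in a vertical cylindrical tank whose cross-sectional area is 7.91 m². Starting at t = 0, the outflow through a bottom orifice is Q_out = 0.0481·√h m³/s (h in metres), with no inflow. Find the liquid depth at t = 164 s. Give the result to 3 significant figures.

0.793 m

A dh/dt = −Q_out = −0.0481 √h.
Separate and integrate: 2(√h − √h₀) = −(0.0481/A) t.
√h = √1.93 − 0.0481·164/(2·7.91) = 1.3892 − 0.49863 = 0.89061.
h = 0.89061² = 0.79319 m.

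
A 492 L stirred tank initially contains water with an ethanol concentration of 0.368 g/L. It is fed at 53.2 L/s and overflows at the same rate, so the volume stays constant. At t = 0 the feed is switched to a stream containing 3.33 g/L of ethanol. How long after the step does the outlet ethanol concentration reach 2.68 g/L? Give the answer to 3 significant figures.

14.0 s

Species balance: V dC/dt = Q(C_in − C) ⇒ τ = V/Q = 9.2481 s.
C(t) = C_in + (C₀ − C_in) e^(−t/τ). Set C = 2.68 and solve for t:
e^(−t/τ) = (C − C_in)/(C₀ − C_in) = (2.68 − 3.33)/(0.368 − 3.33) = 0.21945
t = −τ ln(…) = 9.2481 × 1.5166 = 14.026 s.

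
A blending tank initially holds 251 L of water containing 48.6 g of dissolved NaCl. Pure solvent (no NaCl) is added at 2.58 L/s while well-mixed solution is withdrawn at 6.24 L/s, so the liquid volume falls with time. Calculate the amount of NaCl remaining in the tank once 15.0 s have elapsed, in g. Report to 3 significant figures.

31.9 g

Total volume: dV/dt = Q_in − Q_out = -3.6600 L/s, so V(t) = 251 − 3.6600 t and V(15.0) = 196.10 L.
No NaCl enters, so dm/dt = −Q_out · (m/V).
Separate: dm/m = −Q_out dt/V(t) ⇒ ln(m/m₀) = −(Q_out/(Q_in−Q_out)) ln(V/V₀).
m = m₀ (V₀/V)^(Q_out/(Q_in−Q_out)) = 48.6 × (251/196.10)^(-1.7049) = 31.906 g.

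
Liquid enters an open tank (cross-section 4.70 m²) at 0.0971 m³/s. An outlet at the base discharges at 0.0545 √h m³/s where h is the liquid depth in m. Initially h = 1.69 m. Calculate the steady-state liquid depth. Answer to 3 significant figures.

3.17 m

Accumulation of liquid (constant cross-section A): A dh/dt = Q_in − 0.0545 √h. At steady state dh/dt = 0:
Q_in = 0.0545 √h_ss ⇒ √h_ss = 0.0971/0.0545 = 1.7817.
h_ss = 1.7817² = 3.1743 m. (Since h₀ = 1.69 m < h_ss, the level will rise toward this value.)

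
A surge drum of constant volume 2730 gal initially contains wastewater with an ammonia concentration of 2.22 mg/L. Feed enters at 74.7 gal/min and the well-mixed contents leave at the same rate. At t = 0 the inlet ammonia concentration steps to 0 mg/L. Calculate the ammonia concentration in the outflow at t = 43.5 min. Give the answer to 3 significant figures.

0.675 mg/L

Species balance on the tank: V dC/dt = Q(C_in − C).
Time constant τ = V/Q = 2730/74.7 = 36.546 min.
C approaches C_in exponentially: C(t) = C_in + (C₀ − C_in) e^(−t/τ).
C(43.5) = 0 + (2.22 − 0)·e^(−43.5/36.546) = 0 + (2.2200)·0.30414 = 0.67519 mg/L.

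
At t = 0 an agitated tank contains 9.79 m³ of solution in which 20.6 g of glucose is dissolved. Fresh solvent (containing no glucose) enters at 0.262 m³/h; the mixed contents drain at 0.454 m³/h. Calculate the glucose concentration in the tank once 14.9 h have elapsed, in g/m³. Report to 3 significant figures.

Let m(t) be the amount of glucose. Volume: V(t) = V₀ + (Q_in − Q_out) t = 9.79 − 0.19200 t; V(14.9) = 6.9292 m³.
No glucose enters, so dm/dt = −Q_out · (m/V).
Separate: dm/m = −Q_out dt/V(t) ⇒ ln(m/m₀) = −(Q_out/(Q_in−Q_out)) ln(V/V₀).
m = m₀ (V₀/V)^(Q_out/(Q_in−Q_out)) = 20.6 × (9.79/6.9292)^(-2.3646) = 9.0980 g.
C = m/V = 9.0980/6.9292 = 1.3130 g/m³.

1.31 g/m³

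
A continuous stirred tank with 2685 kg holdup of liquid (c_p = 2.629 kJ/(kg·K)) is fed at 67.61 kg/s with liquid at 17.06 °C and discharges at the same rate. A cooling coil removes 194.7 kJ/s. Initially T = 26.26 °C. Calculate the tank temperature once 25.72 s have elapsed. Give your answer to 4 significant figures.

21.35 °C

Energy balance: M c_p dT/dt = ṁ c_p (T_in − T) − 194.7.
Rearrange: dT/dt = (T_ss − T)/τ with τ = M/ṁ = 39.7131 s and T_ss = T_in − Q̇/(ṁ c_p) = 15.9646 °C.
T approaches T_ss exponentially: T(t) = T_ss + (T₀ − T_ss) e^(−t/τ).
T(25.72) = 15.9646 + (10.2954)·e^(−25.72/39.7131) = 15.9646 + (10.2954)·0.523276 = 21.3519 °C.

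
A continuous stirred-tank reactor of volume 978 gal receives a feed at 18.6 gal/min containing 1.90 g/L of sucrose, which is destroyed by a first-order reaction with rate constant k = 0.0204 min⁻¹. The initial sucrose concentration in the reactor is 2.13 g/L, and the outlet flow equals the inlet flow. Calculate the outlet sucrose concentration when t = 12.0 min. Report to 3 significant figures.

V dC/dt = Q(C_in − C) − k V C.
dC/dt = (Q/V) C_in − (Q/V + k) C; effective rate a = Q/V + k = 0.019018 + 0.0204 = 0.039418 min⁻¹.
C_ss = Q C_in/(Q + kV) = 0.91670 g/L; C(t) = C_ss + (C₀ − C_ss) e^(−a t).
C(12.0) = 0.91670 + (1.2133)·e^(−0.039418·12.0) = 0.91670 + (1.2133)·0.62312 = 1.6727 g/L.

1.67 g/L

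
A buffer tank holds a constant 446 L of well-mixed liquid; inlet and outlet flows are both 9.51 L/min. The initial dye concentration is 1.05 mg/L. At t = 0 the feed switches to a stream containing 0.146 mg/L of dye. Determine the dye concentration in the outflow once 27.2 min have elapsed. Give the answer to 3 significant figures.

Transient balance on the dissolved component: V dC/dt = Q(C_in − C).
So dC/dt = (C_in − C)/τ with τ = V/Q = 446/9.51 = 46.898 min.
Integrating: C(t) = C_in + (C₀ − C_in) e^(−t/τ).
C(27.2) = 0.146 + (1.05 − 0.146)·e^(−27.2/46.898) = 0.146 + (0.90400)·0.55991 = 0.65216 mg/L.

0.652 mg/L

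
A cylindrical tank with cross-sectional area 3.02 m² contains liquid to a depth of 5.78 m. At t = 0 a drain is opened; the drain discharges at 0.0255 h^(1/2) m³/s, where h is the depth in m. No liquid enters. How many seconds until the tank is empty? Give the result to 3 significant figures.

569 s

A dh/dt = −Q_out = −0.0255 √h.
Separate and integrate: 2(√h − √h₀) = −(0.0255/A) t.
Set h = 0: 2√h₀ = (0.0255/A) t_empty ⇒ t_empty = 2A√h₀/0.0255.
t_empty = 2·3.02·√5.78/0.0255 = 6.0400·2.4042/0.0255 = 569.46 s.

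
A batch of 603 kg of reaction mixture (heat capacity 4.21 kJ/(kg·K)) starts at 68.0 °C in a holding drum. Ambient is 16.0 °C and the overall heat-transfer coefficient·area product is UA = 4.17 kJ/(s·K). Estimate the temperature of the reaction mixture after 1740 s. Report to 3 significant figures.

Unsteady energy balance on the tank contents: M c_p dT/dt = −UA(T − T_amb).
dT/dt = (T_ss − T)/τ with T_ss = T_amb = 16.000 °C, τ = M c_p/UA = 603·4.21/4.17 = 608.78 s.
T approaches T_ss exponentially: T(t) = T_ss + (T₀ − T_ss) e^(−t/τ).
T(1740) = 16.000 + (52.000)·0.057374 = 18.983 °C.

19.0 °C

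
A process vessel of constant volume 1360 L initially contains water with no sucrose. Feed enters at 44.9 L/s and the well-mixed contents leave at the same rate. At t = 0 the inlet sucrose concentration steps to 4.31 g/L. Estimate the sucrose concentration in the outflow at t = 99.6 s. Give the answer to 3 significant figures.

4.15 g/L

Transient balance on the dissolved component: V dC/dt = Q(C_in − C).
Time constant τ = V/Q = 1360/44.9 = 30.290 s.
This is linear first-order; C(t) = C_in + (C₀ − C_in) e^(−t/τ).
C(99.6) = 4.31 + (0 − 4.31)·e^(−99.6/30.290) = 4.31 + (-4.3100)·0.037319 = 4.1492 g/L.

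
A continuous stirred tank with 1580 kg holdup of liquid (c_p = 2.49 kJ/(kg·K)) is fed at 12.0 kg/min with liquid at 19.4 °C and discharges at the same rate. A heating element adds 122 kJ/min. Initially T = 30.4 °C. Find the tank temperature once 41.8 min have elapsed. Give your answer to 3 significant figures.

28.5 °C

M c_p dT/dt = ṁ c_p (T_in − T) + Q̇.
τ = M/ṁ = 131.67 min; T_ss = T_in + Q̇/(ṁ c_p) = 19.4 + 122/(12.0·2.49) = 23.483 °C.
This is linear first-order; T(t) = T_ss + (T₀ − T_ss) e^(−t/τ).
T(41.8) = 23.483 + (6.9170)·e^(−41.8/131.67) = 23.483 + (6.9170)·0.72799 = 28.519 °C.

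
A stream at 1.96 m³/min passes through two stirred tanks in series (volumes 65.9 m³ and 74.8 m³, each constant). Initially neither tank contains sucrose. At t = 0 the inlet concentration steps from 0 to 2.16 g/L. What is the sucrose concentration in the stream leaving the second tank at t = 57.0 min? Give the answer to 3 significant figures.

Species balance on tank i: dCᵢ/dt = (Cᵢ₋₁ − Cᵢ)/τᵢ with τᵢ = Vᵢ/Q.
τ₁ = 65.9/1.96 = 33.622 min; τ₂ = 74.8/1.96 = 38.163 min.
Solving the cascade with C₁(0)=C₂(0)=0 gives C₂(t) = C_in[1 − (τ₁ e^(−t/τ₁) − τ₂ e^(−t/τ₂))/(τ₁ − τ₂)].
At t = 57.0: e^(−t/τ₁) = 0.18354, e^(−t/τ₂) = 0.22457.
C₂ = 2.16·[1 − (33.622·0.18354 − 38.163·0.22457)/(-4.5408)] = 2.16·0.47169 = 1.0188 g/L.

1.02 g/L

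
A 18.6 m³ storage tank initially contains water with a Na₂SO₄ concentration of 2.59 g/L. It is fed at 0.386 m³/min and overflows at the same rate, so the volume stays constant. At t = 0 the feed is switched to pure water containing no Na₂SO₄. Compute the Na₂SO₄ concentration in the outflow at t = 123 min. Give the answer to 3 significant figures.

Accumulation = in − out for the solute gives V dC/dt = Q(C_in − C).
So dC/dt = (C_in − C)/τ with τ = V/Q = 18.6/0.386 = 48.187 min.
This is linear first-order; C(t) = C_in + (C₀ − C_in) e^(−t/τ).
C(123) = 0 + (2.59 − 0)·e^(−123/48.187) = 0 + (2.5900)·0.077880 = 0.20171 g/L.

0.202 g/L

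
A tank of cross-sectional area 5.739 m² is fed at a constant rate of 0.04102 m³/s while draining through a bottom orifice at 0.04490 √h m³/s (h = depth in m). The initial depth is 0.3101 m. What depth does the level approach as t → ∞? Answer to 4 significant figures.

Level balance: A dh/dt = 0.04102 − 0.04490 √h. Setting dh/dt = 0:
Q_in = 0.04490 √h_ss ⇒ √h_ss = 0.04102/0.04490 = 0.913586.
h_ss = 0.913586² = 0.834639 m. (Since h₀ = 0.3101 m < h_ss, the level will rise toward this value.)

0.8346 m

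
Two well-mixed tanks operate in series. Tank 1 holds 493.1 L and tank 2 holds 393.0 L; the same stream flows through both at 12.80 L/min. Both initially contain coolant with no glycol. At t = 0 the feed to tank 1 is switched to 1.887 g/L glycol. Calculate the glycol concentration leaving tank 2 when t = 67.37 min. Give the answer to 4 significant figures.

Species balance on tank i: dCᵢ/dt = (Cᵢ₋₁ − Cᵢ)/τᵢ with τᵢ = Vᵢ/Q.
τ₁ = 493.1/12.80 = 38.5234 min; τ₂ = 393.0/12.80 = 30.7031 min.
Tank 1: C₁ = C_in(1 − e^(−t/τ₁)). Tank 2 (τ₁ ≠ τ₂): C₂ = C_in[1 − (τ₁ e^(−t/τ₁) − τ₂ e^(−t/τ₂))/(τ₁ − τ₂)].
At t = 67.37: e^(−t/τ₁) = 0.173982, e^(−t/τ₂) = 0.111443.
C₂ = 1.887·[1 − (38.5234·0.173982 − 30.7031·0.111443)/(7.82031)] = 1.887·0.580488 = 1.09538 g/L.

1.095 g/L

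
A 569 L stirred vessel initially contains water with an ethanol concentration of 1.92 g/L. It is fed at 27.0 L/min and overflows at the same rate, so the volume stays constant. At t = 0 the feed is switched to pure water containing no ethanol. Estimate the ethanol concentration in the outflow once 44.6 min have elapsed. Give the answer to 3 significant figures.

Mass balance on the solute (V constant): V dC/dt = Q(C_in − C).
Time constant τ = V/Q = 569/27.0 = 21.074 min.
This is linear first-order; C(t) = C_in + (C₀ − C_in) e^(−t/τ).
C(44.6) = 0 + (1.92 − 0)·e^(−44.6/21.074) = 0 + (1.9200)·0.12047 = 0.23130 g/L.

0.231 g/L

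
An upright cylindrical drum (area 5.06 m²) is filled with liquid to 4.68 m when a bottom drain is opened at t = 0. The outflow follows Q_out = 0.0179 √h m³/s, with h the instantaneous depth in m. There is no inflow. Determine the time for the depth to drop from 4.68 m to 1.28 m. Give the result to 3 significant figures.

583 s

With no inflow, A dh/dt = −0.0179 √h.
Separate and integrate: 2(√h − √h₀) = −(0.0179/A) t.
t = 2A(√h₀ − √h)/0.0179 = 2·5.06·(√4.68 − √1.28)/0.0179
  = 10.120 × (2.1633 − 1.1314) / 0.0179 = 583.43 s.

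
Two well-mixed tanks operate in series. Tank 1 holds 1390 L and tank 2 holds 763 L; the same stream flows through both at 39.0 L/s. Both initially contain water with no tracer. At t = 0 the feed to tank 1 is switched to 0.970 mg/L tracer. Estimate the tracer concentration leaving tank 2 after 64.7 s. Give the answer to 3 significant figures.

0.663 mg/L

Species balance on tank i: dCᵢ/dt = (Cᵢ₋₁ − Cᵢ)/τᵢ with τᵢ = Vᵢ/Q.
τ₁ = 1390/39.0 = 35.641 s; τ₂ = 763/39.0 = 19.564 s.
Tank 1: C₁ = C_in(1 − e^(−t/τ₁)). Tank 2 (τ₁ ≠ τ₂): C₂ = C_in[1 − (τ₁ e^(−t/τ₁) − τ₂ e^(−t/τ₂))/(τ₁ − τ₂)].
At t = 64.7: e^(−t/τ₁) = 0.16279, e^(−t/τ₂) = 0.036623.
C₂ = 0.970·[1 − (35.641·0.16279 − 19.564·0.036623)/(16.077)] = 0.970·0.68369 = 0.66318 mg/L.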